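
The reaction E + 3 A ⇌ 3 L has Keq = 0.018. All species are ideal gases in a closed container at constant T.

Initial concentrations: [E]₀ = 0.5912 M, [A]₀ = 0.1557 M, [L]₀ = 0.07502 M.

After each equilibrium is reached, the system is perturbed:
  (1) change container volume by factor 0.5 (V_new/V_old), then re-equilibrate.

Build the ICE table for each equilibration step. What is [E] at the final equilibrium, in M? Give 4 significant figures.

[E]_eq = 1.199 M

Q₀ = 0.1892 vs Keq = 0.018 ⇒ Q>K, reverse
Step 1:
                    E           A           L
  Initial      0.5912      0.1557     0.07502
  Change      0.01107     0.03321    -0.03321
  Equil        0.6023      0.1889     0.04181
  solve Keq expr → x = -0.01107; check Q = 0.018
Then change container volume by factor 0.5 (V_new/V_old).
Step 2:
                    E           A           L
  Initial       1.205      0.3778     0.08362
  Change    -0.005624    -0.01687     0.01687
  Equil         1.199      0.3609      0.1005
  solve Keq expr → x = 0.005624; check Q = 0.018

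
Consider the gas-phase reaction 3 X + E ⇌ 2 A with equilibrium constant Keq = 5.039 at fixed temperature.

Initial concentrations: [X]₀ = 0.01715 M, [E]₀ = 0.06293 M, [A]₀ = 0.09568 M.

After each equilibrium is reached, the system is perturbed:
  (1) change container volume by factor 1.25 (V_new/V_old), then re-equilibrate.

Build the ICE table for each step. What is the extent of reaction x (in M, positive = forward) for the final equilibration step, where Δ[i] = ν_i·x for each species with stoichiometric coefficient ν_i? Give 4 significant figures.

x = -0.001512 M

Q₀ = 2.8840e+04 vs Keq = 5.039 ⇒ Q>K, reverse
Step 1:
                   X          E          A
  Initial    0.01715    0.06293    0.09568
  Change       0.101    0.03367   -0.06734
  Equil       0.1182     0.0966    0.02834
  solve Keq expr → x = -0.03367; check Q = 5.039
Then change container volume by factor 1.25 (V_new/V_old).
Step 2:
                   X          E          A
  Initial    0.09453    0.07728    0.02267
  Change    0.004536   0.001512  -0.003024
  Equil      0.09907    0.07879    0.01965
  solve Keq expr → x = -0.001512; check Q = 5.039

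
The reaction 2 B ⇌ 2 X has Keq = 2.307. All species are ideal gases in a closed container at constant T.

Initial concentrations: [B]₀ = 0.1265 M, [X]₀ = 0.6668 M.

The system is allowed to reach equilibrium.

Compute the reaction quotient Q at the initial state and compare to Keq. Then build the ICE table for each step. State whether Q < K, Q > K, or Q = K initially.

Q₀ = 27.78; Q > K (proceeds reverse)

Q₀ = 27.78 vs Keq = 2.307 ⇒ Q>K, reverse
Step 1:
                    B           X
  I            0.1265      0.6668
  C            0.1884     -0.1884
  E            0.3149      0.4784
  solve Keq expr → x = -0.09422; check Q = 2.307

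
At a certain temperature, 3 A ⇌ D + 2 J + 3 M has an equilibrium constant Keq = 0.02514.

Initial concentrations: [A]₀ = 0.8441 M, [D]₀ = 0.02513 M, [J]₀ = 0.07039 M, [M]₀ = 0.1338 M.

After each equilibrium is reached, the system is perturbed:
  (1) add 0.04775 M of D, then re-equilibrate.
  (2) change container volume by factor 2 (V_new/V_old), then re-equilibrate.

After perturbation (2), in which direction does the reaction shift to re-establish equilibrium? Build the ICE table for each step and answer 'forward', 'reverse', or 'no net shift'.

Direction: forward

Q₀ = 4.9591e-07 vs Keq = 0.02514 ⇒ Q<K, forward
Step 1:
                   A          D          J          M
  init        0.8441    0.02513    0.07039     0.1338
  Δ          -0.3882     0.1294     0.2588     0.3882
  eq          0.4559     0.1545     0.3292      0.522
  solve Keq expr → x = 0.1294; check Q = 0.02514
Then add 0.04775 M of D.
Step 2:
                   A          D          J          M
  init        0.4559     0.2023     0.3292      0.522
  Δ          0.01489  -0.004962  -0.009925   -0.01489
  eq          0.4708     0.1973     0.3193     0.5071
  solve Keq expr → x = -0.004962; check Q = 0.02514
Then change container volume by factor 2 (V_new/V_old).
Step 3:
                   A          D          J          M
  init        0.2354    0.09866     0.1596     0.2536
  Δ           -0.058    0.01933    0.03867      0.058
  eq          0.1774      0.118     0.1983     0.3116
  solve Keq expr → x = 0.01933; check Q = 0.02514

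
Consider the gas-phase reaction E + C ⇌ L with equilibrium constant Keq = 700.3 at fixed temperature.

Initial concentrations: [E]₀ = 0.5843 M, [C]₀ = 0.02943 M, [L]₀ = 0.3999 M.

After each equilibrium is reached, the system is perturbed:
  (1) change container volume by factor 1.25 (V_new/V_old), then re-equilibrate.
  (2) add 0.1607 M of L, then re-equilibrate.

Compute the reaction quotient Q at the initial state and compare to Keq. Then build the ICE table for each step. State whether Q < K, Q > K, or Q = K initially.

Q₀ = 23.26 vs Keq = 700.3 ⇒ Q<K, forward
Step 1:
                   E          C          L
  I           0.5843    0.02943     0.3999
  C         -0.02833   -0.02833    0.02833
  E            0.556     0.0011     0.4282
  solve Keq expr → x = 0.02833; check Q = 700.3
Then change container volume by factor 1.25 (V_new/V_old).
Step 2:
                   E          C          L
  I           0.4448 8.7990e-04     0.3426
  C       2.1873e-04 2.1873e-04 -2.1873e-04
  E            0.445   0.001099     0.3424
  solve Keq expr → x = -2.1873e-04; check Q = 700.3
Then add 0.1607 M of L.
Step 3:
                   E          C          L
  I            0.445   0.001099     0.5031
  C       5.1218e-04 5.1218e-04 -5.1218e-04
  E           0.4455   0.001611     0.5026
  solve Keq expr → x = -5.1218e-04; check Q = 700.3

Q₀ = 23.26; Q < K (proceeds forward)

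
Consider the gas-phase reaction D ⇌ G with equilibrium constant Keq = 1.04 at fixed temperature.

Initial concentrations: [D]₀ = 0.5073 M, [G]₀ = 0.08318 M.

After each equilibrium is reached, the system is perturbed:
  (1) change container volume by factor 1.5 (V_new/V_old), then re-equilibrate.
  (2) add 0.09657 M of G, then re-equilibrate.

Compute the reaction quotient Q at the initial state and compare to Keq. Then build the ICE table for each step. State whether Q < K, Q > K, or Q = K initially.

Q₀ = 0.164 vs Keq = 1.04 ⇒ Q<K, forward
Step 1:
                    D           G
  init         0.5073     0.08318
  Δ           -0.2178      0.2178
  eq           0.2895       0.301
  solve Keq expr → x = 0.2178; check Q = 1.04
Then change container volume by factor 1.5 (V_new/V_old).
Step 2:
                    D           G
  init          0.193      0.2007
  Δ                 0           0
  eq            0.193      0.2007
  solve Keq expr → x = 0; check Q = 1.04
Then add 0.09657 M of G.
Step 3:
                    D           G
  init          0.193      0.2973
  Δ           0.04734    -0.04734
  eq           0.2403      0.2499
  solve Keq expr → x = -0.04734; check Q = 1.04

Q₀ = 0.164; Q < K (proceeds forward)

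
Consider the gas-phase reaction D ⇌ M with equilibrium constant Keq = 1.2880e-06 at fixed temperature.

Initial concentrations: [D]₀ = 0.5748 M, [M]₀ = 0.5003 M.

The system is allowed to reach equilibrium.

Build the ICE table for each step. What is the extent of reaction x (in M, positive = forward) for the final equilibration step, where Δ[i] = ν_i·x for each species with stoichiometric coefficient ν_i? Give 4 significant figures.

Q₀ = 0.8704 vs Keq = 1.2880e-06 ⇒ Q>K, reverse
Step 1:
                  D         M
  I          0.5748    0.5003
  C          0.5003   -0.5003
  E           1.075 1.3847e-06
  solve Keq expr → x = -0.5003; check Q = 1.2880e-06

x = -0.5003 M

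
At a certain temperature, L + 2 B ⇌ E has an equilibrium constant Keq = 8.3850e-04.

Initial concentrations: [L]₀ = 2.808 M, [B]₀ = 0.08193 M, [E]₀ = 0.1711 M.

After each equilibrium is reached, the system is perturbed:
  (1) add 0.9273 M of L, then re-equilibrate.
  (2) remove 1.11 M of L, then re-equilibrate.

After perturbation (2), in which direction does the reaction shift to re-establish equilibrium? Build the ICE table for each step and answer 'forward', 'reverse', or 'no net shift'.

Direction: reverse

Q₀ = 9.078 vs Keq = 8.3850e-04 ⇒ Q>K, reverse
Step 1:
                    L           B           E
  I             2.808     0.08193      0.1711
  C            0.1707      0.3413     -0.1707
  E             2.979      0.4232  4.4739e-04
  solve Keq expr → x = -0.1707; check Q = 8.3850e-04
Then add 0.9273 M of L.
Step 2:
                    L           B           E
  I             3.906      0.4232  4.4739e-04
  C       -1.3849e-04 -2.7698e-04  1.3849e-04
  E             3.906       0.423  5.8588e-04
  solve Keq expr → x = 1.3849e-04; check Q = 8.3850e-04
Then remove 1.11 M of L.
Step 3:
                    L           B           E
  I             2.796       0.423  5.8588e-04
  C        1.6582e-04  3.3164e-04 -1.6582e-04
  E             2.796      0.4233  4.2006e-04
  solve Keq expr → x = -1.6582e-04; check Q = 8.3850e-04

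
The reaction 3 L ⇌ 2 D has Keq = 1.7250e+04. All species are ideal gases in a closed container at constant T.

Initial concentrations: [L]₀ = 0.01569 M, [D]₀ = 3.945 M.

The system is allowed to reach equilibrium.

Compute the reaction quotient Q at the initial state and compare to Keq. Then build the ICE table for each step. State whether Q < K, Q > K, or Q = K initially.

Q₀ = 4.0293e+06; Q > K (proceeds reverse)

Q₀ = 4.0293e+06 vs Keq = 1.7250e+04 ⇒ Q>K, reverse
Step 1:
                    L           D
  init        0.01569       3.945
  Δ           0.08006    -0.05338
  eq          0.09575       3.892
  solve Keq expr → x = -0.02669; check Q = 1.7250e+04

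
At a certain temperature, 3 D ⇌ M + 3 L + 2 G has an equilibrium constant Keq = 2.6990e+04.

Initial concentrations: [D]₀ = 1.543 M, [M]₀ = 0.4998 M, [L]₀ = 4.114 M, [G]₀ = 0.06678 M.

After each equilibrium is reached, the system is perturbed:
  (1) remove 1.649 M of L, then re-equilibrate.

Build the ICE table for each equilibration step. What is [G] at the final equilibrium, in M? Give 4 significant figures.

[G]_eq = 1.01 M

Q₀ = 0.04225 vs Keq = 2.6990e+04 ⇒ Q<K, forward
Step 1:
                    D           M           L           G
  init          1.543      0.4998       4.114     0.06678
  Δ            -1.366      0.4553       1.366      0.9105
  eq           0.1772      0.9551        5.48      0.9773
  solve Keq expr → x = 0.4553; check Q = 2.6990e+04
Then remove 1.649 M of L.
Step 2:
                    D           M           L           G
  init         0.1772      0.9551       3.831      0.9773
  Δ           -0.0483      0.0161      0.0483      0.0322
  eq           0.1289      0.9712       3.879        1.01
  solve Keq expr → x = 0.0161; check Q = 2.6990e+04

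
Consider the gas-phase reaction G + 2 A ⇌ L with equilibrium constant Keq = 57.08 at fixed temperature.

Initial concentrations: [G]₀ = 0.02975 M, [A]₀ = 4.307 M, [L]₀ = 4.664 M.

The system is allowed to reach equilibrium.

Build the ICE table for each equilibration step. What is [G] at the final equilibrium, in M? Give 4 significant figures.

[G]_eq = 0.004534 M

Q₀ = 8.451 vs Keq = 57.08 ⇒ Q<K, forward
Step 1:
                  G         A         L
  Initial   0.02975     4.307     4.664
  Change   -0.02522  -0.05043   0.02522
  Equil    0.004534     4.257     4.689
  solve Keq expr → x = 0.02522; check Q = 57.08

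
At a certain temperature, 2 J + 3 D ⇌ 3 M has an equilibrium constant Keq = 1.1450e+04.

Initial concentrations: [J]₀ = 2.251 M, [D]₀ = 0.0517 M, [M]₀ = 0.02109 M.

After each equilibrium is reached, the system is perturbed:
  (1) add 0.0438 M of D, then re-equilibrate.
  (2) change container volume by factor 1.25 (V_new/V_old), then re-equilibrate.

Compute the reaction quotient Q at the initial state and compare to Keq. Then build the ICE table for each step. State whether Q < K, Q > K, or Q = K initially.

Q₀ = 0.0134 vs Keq = 1.1450e+04 ⇒ Q<K, forward
Step 1:
                    J           D           M
  init          2.251      0.0517     0.02109
  Δ          -0.03323    -0.04985     0.04985
  eq            2.218    0.001851     0.07094
  solve Keq expr → x = 0.01662; check Q = 1.1450e+04
Then add 0.0438 M of D.
Step 2:
                    J           D           M
  init          2.218     0.04565     0.07094
  Δ          -0.02844    -0.04266     0.04266
  eq            2.189    0.002989      0.1136
  solve Keq expr → x = 0.01422; check Q = 1.1450e+04
Then change container volume by factor 1.25 (V_new/V_old).
Step 3:
                    J           D           M
  init          1.751    0.002391     0.09088
  Δ        2.4798e-04  3.7196e-04 -3.7196e-04
  eq            1.752    0.002763     0.09051
  solve Keq expr → x = -1.2399e-04; check Q = 1.1450e+04

Q₀ = 0.0134; Q < K (proceeds forward)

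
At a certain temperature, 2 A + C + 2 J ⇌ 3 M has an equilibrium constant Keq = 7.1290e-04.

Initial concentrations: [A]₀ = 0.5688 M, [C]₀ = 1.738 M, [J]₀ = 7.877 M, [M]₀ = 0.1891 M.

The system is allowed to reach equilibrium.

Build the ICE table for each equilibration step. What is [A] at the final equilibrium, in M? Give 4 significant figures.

Q₀ = 1.9381e-04 vs Keq = 7.1290e-04 ⇒ Q<K, forward
Step 1:
                  A         C         J         M
  Initial    0.5688     1.738     7.877    0.1891
  Change   -0.05419  -0.02709  -0.05419   0.08128
  Equil      0.5146     1.711     7.823    0.2704
  solve Keq expr → x = 0.02709; check Q = 7.1290e-04

[A]_eq = 0.5146 M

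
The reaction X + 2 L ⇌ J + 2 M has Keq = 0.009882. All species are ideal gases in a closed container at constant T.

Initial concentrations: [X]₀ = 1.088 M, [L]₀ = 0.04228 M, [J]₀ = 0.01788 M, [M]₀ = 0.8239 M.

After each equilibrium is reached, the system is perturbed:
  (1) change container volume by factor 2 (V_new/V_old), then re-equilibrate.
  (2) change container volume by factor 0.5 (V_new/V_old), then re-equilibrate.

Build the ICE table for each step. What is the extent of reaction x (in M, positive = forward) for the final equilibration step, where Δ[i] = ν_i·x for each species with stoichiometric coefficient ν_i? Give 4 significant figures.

Q₀ = 6.24 vs Keq = 0.009882 ⇒ Q>K, reverse
Step 1:
                    X           L           J           M
  init          1.088     0.04228     0.01788      0.8239
  Δ           0.01777     0.03555    -0.01777    -0.03555
  eq            1.106     0.07783  1.0650e-04      0.7884
  solve Keq expr → x = -0.01777; check Q = 0.009882
Then change container volume by factor 2 (V_new/V_old).
Step 2:
                    X           L           J           M
  init         0.5529     0.03891  5.3248e-05      0.3942
  Δ                 0           0           0           0
  eq           0.5529     0.03891  5.3248e-05      0.3942
  solve Keq expr → x = 0; check Q = 0.009882
Then change container volume by factor 0.5 (V_new/V_old).
Step 3:
                    X           L           J           M
  init          1.106     0.07783  1.0650e-04      0.7884
  Δ                 0           0           0           0
  eq            1.106     0.07783  1.0650e-04      0.7884
  solve Keq expr → x = 0; check Q = 0.009882

x = 0 M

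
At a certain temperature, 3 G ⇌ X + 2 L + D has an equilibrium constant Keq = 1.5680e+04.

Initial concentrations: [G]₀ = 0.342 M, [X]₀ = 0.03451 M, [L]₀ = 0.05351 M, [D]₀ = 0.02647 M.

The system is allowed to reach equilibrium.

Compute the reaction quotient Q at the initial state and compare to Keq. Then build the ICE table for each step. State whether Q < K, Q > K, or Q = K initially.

Q₀ = 6.5387e-05; Q < K (proceeds forward)

Q₀ = 6.5387e-05 vs Keq = 1.5680e+04 ⇒ Q<K, forward
Step 1:
                    G           X           L           D
  Initial       0.342     0.03451     0.05351     0.02647
  Change      -0.3373      0.1124      0.2249      0.1124
  Equil      0.004656       0.147      0.2784      0.1389
  solve Keq expr → x = 0.1124; check Q = 1.5680e+04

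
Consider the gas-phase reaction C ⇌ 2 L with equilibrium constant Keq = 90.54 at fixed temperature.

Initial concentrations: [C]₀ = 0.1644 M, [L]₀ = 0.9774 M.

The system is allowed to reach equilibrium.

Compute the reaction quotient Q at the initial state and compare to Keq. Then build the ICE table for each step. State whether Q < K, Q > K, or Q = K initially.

Q₀ = 5.811 vs Keq = 90.54 ⇒ Q<K, forward
Step 1:
                    C           L
  init         0.1644      0.9774
  Δ           -0.1466      0.2931
  eq          0.01783       1.271
  solve Keq expr → x = 0.1466; check Q = 90.54

Q₀ = 5.811; Q < K (proceeds forward)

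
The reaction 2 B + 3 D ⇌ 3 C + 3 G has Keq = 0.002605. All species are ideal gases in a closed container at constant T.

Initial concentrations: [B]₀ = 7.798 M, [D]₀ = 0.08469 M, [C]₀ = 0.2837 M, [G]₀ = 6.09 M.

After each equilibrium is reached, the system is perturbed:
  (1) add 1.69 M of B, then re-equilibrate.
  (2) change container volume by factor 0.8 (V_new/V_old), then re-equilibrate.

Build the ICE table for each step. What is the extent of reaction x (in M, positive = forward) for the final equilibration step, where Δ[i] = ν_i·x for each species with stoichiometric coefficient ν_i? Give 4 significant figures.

Q₀ = 139.6 vs Keq = 0.002605 ⇒ Q>K, reverse
Step 1:
                    B           D           C           G
  init          7.798     0.08469      0.2837        6.09
  Δ             0.168       0.252      -0.252      -0.252
  eq            7.966      0.3367     0.03166       5.838
  solve Keq expr → x = -0.08401; check Q = 0.002605
Then add 1.69 M of B.
Step 2:
                    B           D           C           G
  init          9.656      0.3367     0.03166       5.838
  Δ         -0.002591   -0.003887    0.003887    0.003887
  eq            9.653      0.3328     0.03554       5.842
  solve Keq expr → x = 0.001296; check Q = 0.002605
Then change container volume by factor 0.8 (V_new/V_old).
Step 3:
                    B           D           C           G
  init          12.07      0.4161     0.04443       7.302
  Δ          0.001919    0.002879   -0.002879   -0.002879
  eq            12.07      0.4189     0.04155       7.299
  solve Keq expr → x = -9.5953e-04; check Q = 0.002605

x = -9.5953e-04 M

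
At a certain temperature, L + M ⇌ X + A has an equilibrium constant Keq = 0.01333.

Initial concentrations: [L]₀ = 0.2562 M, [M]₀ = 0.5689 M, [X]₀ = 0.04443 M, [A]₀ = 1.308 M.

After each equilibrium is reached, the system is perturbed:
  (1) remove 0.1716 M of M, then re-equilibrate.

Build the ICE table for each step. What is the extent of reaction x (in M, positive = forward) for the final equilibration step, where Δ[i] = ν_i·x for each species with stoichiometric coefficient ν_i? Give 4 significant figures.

Q₀ = 0.3987 vs Keq = 0.01333 ⇒ Q>K, reverse
Step 1:
                   L          M          X          A
  Initial     0.2562     0.5689    0.04443      1.308
  Change     0.04251    0.04251   -0.04251   -0.04251
  Equil       0.2987     0.6114   0.001924      1.265
  solve Keq expr → x = -0.04251; check Q = 0.01333
Then remove 0.1716 M of M.
Step 2:
                   L          M          X          A
  Initial     0.2987     0.4398   0.001924      1.265
  Change  5.3517e-04 5.3517e-04 -5.3517e-04 -5.3517e-04
  Equil       0.2992     0.4403   0.001389      1.265
  solve Keq expr → x = -5.3517e-04; check Q = 0.01333

x = -5.3517e-04 M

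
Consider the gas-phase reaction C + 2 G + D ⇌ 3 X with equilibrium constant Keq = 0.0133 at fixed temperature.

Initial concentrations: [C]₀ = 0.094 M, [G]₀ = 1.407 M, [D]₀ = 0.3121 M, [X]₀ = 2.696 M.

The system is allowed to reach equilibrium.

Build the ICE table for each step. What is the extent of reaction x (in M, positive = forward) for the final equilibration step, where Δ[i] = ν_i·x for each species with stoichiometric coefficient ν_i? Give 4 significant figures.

x = -0.7445 M

Q₀ = 337.4 vs Keq = 0.0133 ⇒ Q>K, reverse
Step 1:
                    C           G           D           X
  Initial       0.094       1.407      0.3121       2.696
  Change       0.7445       1.489      0.7445      -2.234
  Equil        0.8385       2.896       1.057      0.4624
  solve Keq expr → x = -0.7445; check Q = 0.0133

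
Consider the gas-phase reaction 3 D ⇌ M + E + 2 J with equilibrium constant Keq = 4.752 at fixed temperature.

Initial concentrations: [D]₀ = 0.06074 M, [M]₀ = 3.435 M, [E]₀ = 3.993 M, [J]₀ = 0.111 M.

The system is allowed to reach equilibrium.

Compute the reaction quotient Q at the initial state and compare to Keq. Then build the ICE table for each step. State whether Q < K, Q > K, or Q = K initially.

Q₀ = 754.1 vs Keq = 4.752 ⇒ Q>K, reverse
Step 1:
                   D          M          E          J
  init       0.06074      3.435      3.993      0.111
  Δ           0.1059   -0.03529   -0.03529   -0.07058
  eq          0.1666        3.4      3.958    0.04042
  solve Keq expr → x = -0.03529; check Q = 4.752

Q₀ = 754.1; Q > K (proceeds reverse)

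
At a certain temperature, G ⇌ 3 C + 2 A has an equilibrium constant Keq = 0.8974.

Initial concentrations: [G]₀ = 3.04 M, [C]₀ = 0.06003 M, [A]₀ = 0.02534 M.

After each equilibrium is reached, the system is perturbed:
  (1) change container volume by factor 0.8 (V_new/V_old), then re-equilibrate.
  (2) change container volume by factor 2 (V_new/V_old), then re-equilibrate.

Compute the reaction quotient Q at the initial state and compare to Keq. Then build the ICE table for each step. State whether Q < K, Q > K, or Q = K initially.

Q₀ = 4.5692e-08; Q < K (proceeds forward)

Q₀ = 4.5692e-08 vs Keq = 0.8974 ⇒ Q<K, forward
Step 1:
                  G         C         A
  init         3.04   0.06003   0.02534
  Δ         -0.4471     1.341    0.8942
  eq          2.593     1.401    0.9195
  solve Keq expr → x = 0.4471; check Q = 0.8974
Then change container volume by factor 0.8 (V_new/V_old).
Step 2:
                  G         C         A
  init        3.241     1.752     1.149
  Δ         0.09212   -0.2764   -0.1842
  eq          3.333     1.475    0.9652
  solve Keq expr → x = -0.09212; check Q = 0.8974
Then change container volume by factor 2 (V_new/V_old).
Step 3:
                  G         C         A
  init        1.667    0.7376    0.4826
  Δ         -0.1717    0.5151    0.3434
  eq          1.495     1.253     0.826
  solve Keq expr → x = 0.1717; check Q = 0.8974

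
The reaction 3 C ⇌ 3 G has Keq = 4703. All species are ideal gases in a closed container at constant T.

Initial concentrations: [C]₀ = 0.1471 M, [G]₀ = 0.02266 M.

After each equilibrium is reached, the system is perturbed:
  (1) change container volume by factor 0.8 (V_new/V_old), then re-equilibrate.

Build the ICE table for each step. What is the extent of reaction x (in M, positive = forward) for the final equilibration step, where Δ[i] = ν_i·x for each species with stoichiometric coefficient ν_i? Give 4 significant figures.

Q₀ = 0.003655 vs Keq = 4703 ⇒ Q<K, forward
Step 1:
                  C         G
  Initial    0.1471   0.02266
  Change    -0.1375    0.1375
  Equil    0.009562    0.1602
  solve Keq expr → x = 0.04585; check Q = 4703
Then change container volume by factor 0.8 (V_new/V_old).
Step 2:
                  C         G
  Initial   0.01195    0.2002
  Change          0         0
  Equil     0.01195    0.2002
  solve Keq expr → x = 0; check Q = 4703

x = 0 M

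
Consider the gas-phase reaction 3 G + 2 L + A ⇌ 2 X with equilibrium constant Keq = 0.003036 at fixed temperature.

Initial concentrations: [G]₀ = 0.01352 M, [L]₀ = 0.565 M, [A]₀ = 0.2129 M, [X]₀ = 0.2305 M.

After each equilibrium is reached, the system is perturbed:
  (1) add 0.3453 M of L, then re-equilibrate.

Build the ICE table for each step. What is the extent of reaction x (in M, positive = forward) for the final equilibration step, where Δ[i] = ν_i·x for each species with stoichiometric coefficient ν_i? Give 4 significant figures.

Q₀ = 3.1633e+05 vs Keq = 0.003036 ⇒ Q>K, reverse
Step 1:
                  G         L         A         X
  init      0.01352     0.565    0.2129    0.2305
  Δ           0.338    0.2253    0.1127   -0.2253
  eq         0.3515    0.7903    0.3256  0.005178
  solve Keq expr → x = -0.1127; check Q = 0.003036
Then add 0.3453 M of L.
Step 2:
                  G         L         A         X
  init       0.3515     1.136    0.3256  0.005178
  Δ       -0.003203 -0.002135 -0.001068  0.002135
  eq         0.3483     1.133    0.3245  0.007313
  solve Keq expr → x = 0.001068; check Q = 0.003036

x = 0.001068 M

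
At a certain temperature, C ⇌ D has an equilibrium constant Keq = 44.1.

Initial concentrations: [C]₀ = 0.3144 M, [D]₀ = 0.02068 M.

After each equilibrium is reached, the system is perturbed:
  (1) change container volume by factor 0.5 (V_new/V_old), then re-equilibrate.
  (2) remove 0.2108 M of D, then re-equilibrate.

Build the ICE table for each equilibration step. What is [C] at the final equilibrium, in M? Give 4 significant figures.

Q₀ = 0.06578 vs Keq = 44.1 ⇒ Q<K, forward
Step 1:
                    C           D
  init         0.3144     0.02068
  Δ            -0.307       0.307
  eq          0.00743      0.3277
  solve Keq expr → x = 0.307; check Q = 44.1
Then change container volume by factor 0.5 (V_new/V_old).
Step 2:
                    C           D
  init        0.01486      0.6553
  Δ                 0           0
  eq          0.01486      0.6553
  solve Keq expr → x = 0; check Q = 44.1
Then remove 0.2108 M of D.
Step 3:
                    C           D
  init        0.01486      0.4445
  Δ         -0.004674    0.004674
  eq          0.01019      0.4492
  solve Keq expr → x = 0.004674; check Q = 44.1

[C]_eq = 0.01019 M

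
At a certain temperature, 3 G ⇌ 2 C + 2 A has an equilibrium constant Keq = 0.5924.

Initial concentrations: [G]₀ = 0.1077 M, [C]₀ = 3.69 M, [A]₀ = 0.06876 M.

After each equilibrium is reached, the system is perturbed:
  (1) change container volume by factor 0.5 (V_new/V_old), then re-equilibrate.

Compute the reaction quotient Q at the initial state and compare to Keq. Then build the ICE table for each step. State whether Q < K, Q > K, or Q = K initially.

Q₀ = 51.53 vs Keq = 0.5924 ⇒ Q>K, reverse
Step 1:
                   G          C          A
  init        0.1077       3.69    0.06876
  Δ          0.07779   -0.05186   -0.05186
  eq          0.1855      3.638     0.0169
  solve Keq expr → x = -0.02593; check Q = 0.5924
Then change container volume by factor 0.5 (V_new/V_old).
Step 2:
                   G          C          A
  init         0.371      7.276     0.0338
  Δ          0.01292  -0.008611  -0.008611
  eq          0.3839      7.268    0.02519
  solve Keq expr → x = -0.004306; check Q = 0.5924

Q₀ = 51.53; Q > K (proceeds reverse)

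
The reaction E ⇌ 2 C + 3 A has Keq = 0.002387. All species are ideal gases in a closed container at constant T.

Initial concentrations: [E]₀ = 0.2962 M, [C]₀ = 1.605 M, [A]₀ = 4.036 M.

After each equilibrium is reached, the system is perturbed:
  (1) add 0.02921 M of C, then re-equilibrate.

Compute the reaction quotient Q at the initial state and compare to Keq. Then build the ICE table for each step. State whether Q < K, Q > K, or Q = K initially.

Q₀ = 571.8 vs Keq = 0.002387 ⇒ Q>K, reverse
Step 1:
                    E           C           A
  I            0.2962       1.605       4.036
  C            0.7906      -1.581      -2.372
  E             1.087     0.02373       1.664
  solve Keq expr → x = -0.7906; check Q = 0.002387
Then add 0.02921 M of C.
Step 2:
                    E           C           A
  I             1.087     0.05294       1.664
  C           0.01406    -0.02812    -0.04218
  E             1.101     0.02482       1.622
  solve Keq expr → x = -0.01406; check Q = 0.002387

Q₀ = 571.8; Q > K (proceeds reverse)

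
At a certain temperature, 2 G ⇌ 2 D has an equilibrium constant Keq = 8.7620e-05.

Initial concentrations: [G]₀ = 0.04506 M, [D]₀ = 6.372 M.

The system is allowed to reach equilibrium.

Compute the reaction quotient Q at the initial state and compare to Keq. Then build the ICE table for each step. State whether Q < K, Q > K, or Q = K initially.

Q₀ = 1.9997e+04; Q > K (proceeds reverse)

Q₀ = 1.9997e+04 vs Keq = 8.7620e-05 ⇒ Q>K, reverse
Step 1:
                  G         D
  I         0.04506     6.372
  C           6.312    -6.312
  E           6.358   0.05951
  solve Keq expr → x = -3.156; check Q = 8.7620e-05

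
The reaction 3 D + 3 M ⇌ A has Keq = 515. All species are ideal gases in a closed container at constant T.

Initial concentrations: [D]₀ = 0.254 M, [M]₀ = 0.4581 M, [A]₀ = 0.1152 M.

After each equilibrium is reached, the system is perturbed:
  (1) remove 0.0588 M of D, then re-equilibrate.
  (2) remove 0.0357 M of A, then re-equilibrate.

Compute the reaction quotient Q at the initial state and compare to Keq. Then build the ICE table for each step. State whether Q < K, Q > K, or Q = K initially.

Q₀ = 73.13 vs Keq = 515 ⇒ Q<K, forward
Step 1:
                  D         M         A
  I           0.254    0.4581    0.1152
  C         -0.0812   -0.0812   0.02707
  E          0.1728    0.3769    0.1423
  solve Keq expr → x = 0.02707; check Q = 515
Then remove 0.0588 M of D.
Step 2:
                  D         M         A
  I           0.114    0.3769    0.1423
  C         0.03811   0.03811   -0.0127
  E          0.1521     0.415    0.1296
  solve Keq expr → x = -0.0127; check Q = 515
Then remove 0.0357 M of A.
Step 3:
                  D         M         A
  I          0.1521     0.415   0.09386
  C        -0.01032  -0.01032   0.00344
  E          0.1418    0.4047    0.0973
  solve Keq expr → x = 0.00344; check Q = 515

Q₀ = 73.13; Q < K (proceeds forward)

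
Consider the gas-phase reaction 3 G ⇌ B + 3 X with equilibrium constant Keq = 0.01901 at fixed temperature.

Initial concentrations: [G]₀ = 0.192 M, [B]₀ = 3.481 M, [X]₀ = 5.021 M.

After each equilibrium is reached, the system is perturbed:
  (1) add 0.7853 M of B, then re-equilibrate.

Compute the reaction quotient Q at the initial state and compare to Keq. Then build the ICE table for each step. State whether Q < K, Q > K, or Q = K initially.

Q₀ = 6.2255e+04; Q > K (proceeds reverse)

Q₀ = 6.2255e+04 vs Keq = 0.01901 ⇒ Q>K, reverse
Step 1:
                  G         B         X
  Initial     0.192     3.481     5.021
  Change      4.123    -1.374    -4.123
  Equil       4.315     2.107    0.8983
  solve Keq expr → x = -1.374; check Q = 0.01901
Then add 0.7853 M of B.
Step 2:
                  G         B         X
  Initial     4.315     2.892    0.8983
  Change    0.07385  -0.02462  -0.07385
  Equil       4.389     2.867    0.8244
  solve Keq expr → x = -0.02462; check Q = 0.01901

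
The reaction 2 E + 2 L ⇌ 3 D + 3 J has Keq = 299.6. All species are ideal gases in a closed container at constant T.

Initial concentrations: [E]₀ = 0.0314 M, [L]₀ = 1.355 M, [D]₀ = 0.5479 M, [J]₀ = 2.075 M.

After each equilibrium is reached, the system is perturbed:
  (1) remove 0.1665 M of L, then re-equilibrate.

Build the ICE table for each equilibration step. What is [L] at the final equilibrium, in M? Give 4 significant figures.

[L]_eq = 1.209 M

Q₀ = 811.7 vs Keq = 299.6 ⇒ Q>K, reverse
Step 1:
                    E           L           D           J
  Initial      0.0314       1.355      0.5479       2.075
  Change      0.01564     0.01564    -0.02346    -0.02346
  Equil       0.04704       1.371      0.5244       2.052
  solve Keq expr → x = -0.00782; check Q = 299.6
Then remove 0.1665 M of L.
Step 2:
                    E           L           D           J
  Initial     0.04704       1.204      0.5244       2.052
  Change     0.004892    0.004892   -0.007339   -0.007339
  Equil       0.05193       1.209      0.5171       2.044
  solve Keq expr → x = -0.002446; check Q = 299.6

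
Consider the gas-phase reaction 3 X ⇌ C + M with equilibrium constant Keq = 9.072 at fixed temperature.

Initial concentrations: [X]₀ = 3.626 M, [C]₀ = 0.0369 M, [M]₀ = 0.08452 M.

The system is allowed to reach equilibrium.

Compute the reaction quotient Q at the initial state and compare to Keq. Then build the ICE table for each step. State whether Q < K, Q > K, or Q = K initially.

Q₀ = 6.5419e-05 vs Keq = 9.072 ⇒ Q<K, forward
Step 1:
                  X         C         M
  I           3.626    0.0369   0.08452
  C          -3.115     1.038     1.038
  E          0.5106     1.075     1.123
  solve Keq expr → x = 1.038; check Q = 9.072

Q₀ = 6.5419e-05; Q < K (proceeds forward)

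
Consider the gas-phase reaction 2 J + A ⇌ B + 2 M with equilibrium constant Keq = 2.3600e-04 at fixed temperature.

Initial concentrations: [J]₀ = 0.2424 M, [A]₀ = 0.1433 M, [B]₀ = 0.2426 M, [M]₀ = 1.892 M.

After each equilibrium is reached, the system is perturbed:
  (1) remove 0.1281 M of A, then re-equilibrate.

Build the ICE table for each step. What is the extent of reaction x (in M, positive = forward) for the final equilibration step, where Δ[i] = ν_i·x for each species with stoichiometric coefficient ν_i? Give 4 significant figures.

Q₀ = 103.1 vs Keq = 2.3600e-04 ⇒ Q>K, reverse
Step 1:
                    J           A           B           M
  I            0.2424      0.1433      0.2426       1.892
  C            0.4852      0.2426     -0.2426     -0.4852
  E            0.7276      0.3859  2.4355e-05       1.407
  solve Keq expr → x = -0.2426; check Q = 2.3600e-04
Then remove 0.1281 M of A.
Step 2:
                    J           A           B           M
  I            0.7276      0.2578  2.4355e-05       1.407
  C        1.6167e-05  8.0836e-06 -8.0836e-06 -1.6167e-05
  E            0.7276      0.2578  1.6272e-05       1.407
  solve Keq expr → x = -8.0836e-06; check Q = 2.3600e-04

x = -8.0836e-06 M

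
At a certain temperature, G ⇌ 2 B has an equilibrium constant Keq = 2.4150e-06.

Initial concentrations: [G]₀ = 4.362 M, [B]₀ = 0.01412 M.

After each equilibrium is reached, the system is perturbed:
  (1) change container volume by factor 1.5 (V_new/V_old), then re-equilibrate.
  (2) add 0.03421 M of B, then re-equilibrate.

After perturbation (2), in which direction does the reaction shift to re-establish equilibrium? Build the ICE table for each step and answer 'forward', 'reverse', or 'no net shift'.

Direction: reverse

Q₀ = 4.5707e-05 vs Keq = 2.4150e-06 ⇒ Q>K, reverse
Step 1:
                  G         B
  init        4.362   0.01412
  Δ        0.005436  -0.01087
  eq          4.367  0.003248
  solve Keq expr → x = -0.005436; check Q = 2.4150e-06
Then change container volume by factor 1.5 (V_new/V_old).
Step 2:
                  G         B
  init        2.912  0.002165
  Δ       -2.4324e-04 4.8649e-04
  eq          2.911  0.002652
  solve Keq expr → x = 2.4324e-04; check Q = 2.4150e-06
Then add 0.03421 M of B.
Step 3:
                  G         B
  init        2.911   0.03686
  Δ          0.0171   -0.0342
  eq          2.928  0.002659
  solve Keq expr → x = -0.0171; check Q = 2.4150e-06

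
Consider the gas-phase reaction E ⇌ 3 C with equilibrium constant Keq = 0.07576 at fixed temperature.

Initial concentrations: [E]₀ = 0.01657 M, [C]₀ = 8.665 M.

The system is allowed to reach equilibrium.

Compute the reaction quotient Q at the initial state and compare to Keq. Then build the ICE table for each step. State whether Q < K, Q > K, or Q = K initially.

Q₀ = 3.9263e+04; Q > K (proceeds reverse)

Q₀ = 3.9263e+04 vs Keq = 0.07576 ⇒ Q>K, reverse
Step 1:
                    E           C
  I           0.01657       8.665
  C             2.692      -8.075
  E             2.708      0.5898
  solve Keq expr → x = -2.692; check Q = 0.07576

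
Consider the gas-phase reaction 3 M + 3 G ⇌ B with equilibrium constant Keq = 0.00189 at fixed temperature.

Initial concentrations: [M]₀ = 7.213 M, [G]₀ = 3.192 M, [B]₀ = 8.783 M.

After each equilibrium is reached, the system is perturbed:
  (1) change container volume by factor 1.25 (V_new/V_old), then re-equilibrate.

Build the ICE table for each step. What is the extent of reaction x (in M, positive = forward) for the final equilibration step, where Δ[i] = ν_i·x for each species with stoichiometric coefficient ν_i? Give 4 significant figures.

x = -0.1984 M

Q₀ = 7.1963e-04 vs Keq = 0.00189 ⇒ Q<K, forward
Step 1:
                  M         G         B
  I           7.213     3.192     8.783
  C         -0.6349   -0.6349    0.2116
  E           6.578     2.557     8.995
  solve Keq expr → x = 0.2116; check Q = 0.00189
Then change container volume by factor 1.25 (V_new/V_old).
Step 2:
                  M         G         B
  I           5.262     2.046     7.196
  C          0.5953    0.5953   -0.1984
  E           5.858     2.641     6.997
  solve Keq expr → x = -0.1984; check Q = 0.00189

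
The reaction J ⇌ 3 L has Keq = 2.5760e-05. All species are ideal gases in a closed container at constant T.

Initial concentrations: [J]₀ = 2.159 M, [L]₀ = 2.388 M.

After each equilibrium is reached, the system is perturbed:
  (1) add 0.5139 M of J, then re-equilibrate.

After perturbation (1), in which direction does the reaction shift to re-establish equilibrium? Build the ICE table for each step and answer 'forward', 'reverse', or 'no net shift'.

Q₀ = 6.307 vs Keq = 2.5760e-05 ⇒ Q>K, reverse
Step 1:
                    J           L
  I             2.159       2.388
  C            0.7819      -2.346
  E             2.941     0.04231
  solve Keq expr → x = -0.7819; check Q = 2.5760e-05
Then add 0.5139 M of J.
Step 2:
                    J           L
  I             3.455     0.04231
  C       -7.7674e-04     0.00233
  E             3.454     0.04464
  solve Keq expr → x = 7.7674e-04; check Q = 2.5760e-05

Direction: forward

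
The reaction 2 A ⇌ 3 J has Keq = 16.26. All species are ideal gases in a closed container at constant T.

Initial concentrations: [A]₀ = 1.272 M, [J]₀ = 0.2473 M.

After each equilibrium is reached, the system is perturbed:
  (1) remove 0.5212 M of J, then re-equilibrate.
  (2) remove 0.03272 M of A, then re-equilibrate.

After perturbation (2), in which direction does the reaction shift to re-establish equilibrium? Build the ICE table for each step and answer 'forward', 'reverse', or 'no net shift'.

Q₀ = 0.009348 vs Keq = 16.26 ⇒ Q<K, forward
Step 1:
                  A         J
  I           1.272    0.2473
  C          -0.824     1.236
  E           0.448     1.483
  solve Keq expr → x = 0.412; check Q = 16.26
Then remove 0.5212 M of J.
Step 2:
                  A         J
  I           0.448    0.9621
  C         -0.1358    0.2037
  E          0.3122     1.166
  solve Keq expr → x = 0.06791; check Q = 16.26
Then remove 0.03272 M of A.
Step 3:
                  A         J
  I          0.2795     1.166
  C         0.02047   -0.0307
  E          0.2999     1.135
  solve Keq expr → x = -0.01023; check Q = 16.26

Direction: reverse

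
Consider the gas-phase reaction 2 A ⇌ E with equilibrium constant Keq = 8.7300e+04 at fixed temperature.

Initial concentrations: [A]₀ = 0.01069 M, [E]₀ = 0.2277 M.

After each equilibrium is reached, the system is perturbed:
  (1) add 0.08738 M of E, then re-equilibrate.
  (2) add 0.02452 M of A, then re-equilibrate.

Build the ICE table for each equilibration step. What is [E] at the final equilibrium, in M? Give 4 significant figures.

[E]_eq = 0.3317 M

Q₀ = 1993 vs Keq = 8.7300e+04 ⇒ Q<K, forward
Step 1:
                   A          E
  Initial    0.01069     0.2277
  Change   -0.009059    0.00453
  Equil     0.001631     0.2322
  solve Keq expr → x = 0.00453; check Q = 8.7300e+04
Then add 0.08738 M of E.
Step 2:
                   A          E
  Initial   0.001631     0.3196
  Change  2.8197e-04 -1.4099e-04
  Equil     0.001913     0.3195
  solve Keq expr → x = -1.4099e-04; check Q = 8.7300e+04
Then add 0.02452 M of A.
Step 3:
                   A          E
  Initial    0.02643     0.3195
  Change    -0.02448    0.01224
  Equil     0.001949     0.3317
  solve Keq expr → x = 0.01224; check Q = 8.7300e+04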